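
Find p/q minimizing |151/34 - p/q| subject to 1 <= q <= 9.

Expand x = 151/34 as a continued fraction with the Euclidean algorithm:
  151 = 4*34 + 15, so a_0 = 4.
  34 = 2*15 + 4, so a_1 = 2.
  15 = 3*4 + 3, so a_2 = 3.
  4 = 1*3 + 1, so a_3 = 1.
  3 = 3*1 + 0, so a_4 = 3.
so x = [4; 2, 3, 1, 3].
Convergents (p_i = a_i*p_{i-1} + p_{i-2}, q_i = a_i*q_{i-1} + q_{i-2} with p_{-2}=0, p_{-1}=1, q_{-2}=1, q_{-1}=0), until the denominator exceeds 9:
  i=0: a_0=4, p_0 = 4*1 + 0 = 4, q_0 = 4*0 + 1 = 1.
  i=1: a_1=2, p_1 = 2*4 + 1 = 9, q_1 = 2*1 + 0 = 2.
  i=2: a_2=3, p_2 = 3*9 + 4 = 31, q_2 = 3*2 + 1 = 7.
  i=3: a_3=1, p_3 = 1*31 + 9 = 40, q_3 = 1*7 + 2 = 9.
  i=4: a_4=3, p_4 = 3*40 + 31 = 151, q_4 = 3*9 + 7 = 34.
q_4 = 34 > 9, so the last convergent with denominator <= 9 is p_3/q_3 = 40/9.
The closest fraction with denominator <= 9 is either p_3/q_3 or the intermediate fraction (k*p_3 + p_2)/(k*q_3 + q_2) with the largest k >= 1 whose denominator stays <= 9; these approach x as k grows, and every other convergent or intermediate fraction in range is farther away.
Largest k: floor((9 - q_2)/q_3) = floor((9 - 7)/9) = 0.
Since k = 0, no intermediate fraction beyond p_3/q_3 has denominator <= 9, so the convergent 40/9 is the closest (its error is |151*9 - 40*34|/(34*9) = 1/306).

40/9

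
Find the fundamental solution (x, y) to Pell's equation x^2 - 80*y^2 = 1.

First expand sqrt(80) as a continued fraction. With x_i = (sqrt(80) + m_i)/d_i and (m_0, d_0) = (0, 1): a_0 = floor(sqrt(80)) = 8, since 8^2 = 64 <= 80 < 81 = 9^2.
Iterate m_{i+1} = d_i*a_i - m_i, d_{i+1} = (80 - m_{i+1}^2)/d_i, a_{i+1} = floor((a_0 + m_{i+1})/d_{i+1}):
  m_1 = 1*8 - 0 = 8, d_1 = (80 - 8^2)/1 = 16/1 = 16, a_1 = floor((8 + 8)/16) = 1.
  m_2 = 16*1 - 8 = 8, d_2 = (80 - 8^2)/16 = 16/16 = 1, a_2 = floor((8 + 8)/1) = 16.
  m_3 = 1*16 - 8 = 8, d_3 = (80 - 8^2)/1 = 16/1 = 16: (m_3, d_3) = (m_1, d_1) = (8, 16), so from here the quotients repeat a_1, a_2; the period length is 2.
So sqrt(80) = [8; (1, 16)] with period length k = 2.
k is even, so the fundamental solution of x^2 - 80y^2 = 1 is (p_{k-1}, q_{k-1}) = (p_1, q_1); compute convergents through index 1.
Convergents (p_i = a_i*p_{i-1} + p_{i-2}, q_i = a_i*q_{i-1} + q_{i-2} with p_{-2}=0, p_{-1}=1, q_{-2}=1, q_{-1}=0):
  i=0: a_0=8, p_0 = 8*1 + 0 = 8, q_0 = 8*0 + 1 = 1.
  i=1: a_1=1, p_1 = 1*8 + 1 = 9, q_1 = 1*1 + 0 = 1.
Check: 9^2 - 80*1^2 = 81 - 80 = 1, so (x, y) = (9, 1) solves the equation, and by the theorem it is the least positive solution.

(x, y) = (9, 1)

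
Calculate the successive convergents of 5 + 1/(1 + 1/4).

Using the convergent recurrence p_i = a_i*p_{i-1} + p_{i-2}, q_i = a_i*q_{i-1} + q_{i-2} with p_{-2}=0, p_{-1}=1, q_{-2}=1, q_{-1}=0:
  i=0: a_0=5, p_0 = 5*1 + 0 = 5, q_0 = 5*0 + 1 = 1.
  i=1: a_1=1, p_1 = 1*5 + 1 = 6, q_1 = 1*1 + 0 = 1.
  i=2: a_2=4, p_2 = 4*6 + 5 = 29, q_2 = 4*1 + 1 = 5.

5/1, 6/1, 29/5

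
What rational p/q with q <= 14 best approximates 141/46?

43/14

Expand x = 141/46 as a continued fraction with the Euclidean algorithm:
  141 = 3*46 + 3, so a_0 = 3.
  46 = 15*3 + 1, so a_1 = 15.
  3 = 3*1 + 0, so a_2 = 3.
so x = [3; 15, 3].
Convergents (p_i = a_i*p_{i-1} + p_{i-2}, q_i = a_i*q_{i-1} + q_{i-2} with p_{-2}=0, p_{-1}=1, q_{-2}=1, q_{-1}=0), until the denominator exceeds 14:
  i=0: a_0=3, p_0 = 3*1 + 0 = 3, q_0 = 3*0 + 1 = 1.
  i=1: a_1=15, p_1 = 15*3 + 1 = 46, q_1 = 15*1 + 0 = 15.
q_1 = 15 > 14, so the last convergent with denominator <= 14 is p_0/q_0 = 3/1.
The closest fraction with denominator <= 14 is either p_0/q_0 or the intermediate fraction (k*p_0 + p_{-1})/(k*q_0 + q_{-1}) with the largest k >= 1 whose denominator stays <= 14; these approach x as k grows, and every other convergent or intermediate fraction in range is farther away.
Largest k: floor((14 - q_{-1})/q_0) = floor((14 - 0)/1) = 14 (using the seeds p_{-1} = 1, q_{-1} = 0).
That gives (14*3 + 1)/(14*1 + 0) = 43/14.
Compare the errors: |x - 3/1| = |141*1 - 3*46|/(46*1) = 3/46, and |x - 43/14| = |141*14 - 43*46|/(46*14) = 4/644.
Cross-multiplying, 4*46 = 184 < 1932 = 3*644, so 4/644 is smaller: the intermediate fraction 43/14 is closer to x than 3/1.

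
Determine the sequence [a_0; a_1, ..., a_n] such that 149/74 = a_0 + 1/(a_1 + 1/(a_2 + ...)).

Run the Euclidean algorithm on 149 and 74; the successive quotients are the partial quotients a_0, a_1, ... (each step inverts the fractional part left over by the previous one):
  149 = 2*74 + 1, so a_0 = 2.
  74 = 74*1 + 0, so a_1 = 74.
The remainder reaches 0 after 2 divisions, so the expansion has 2 partial quotients, read off in order.

[2; 74]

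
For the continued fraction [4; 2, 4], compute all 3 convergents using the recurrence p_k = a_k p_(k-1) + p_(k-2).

4/1, 9/2, 40/9

Using the convergent recurrence p_i = a_i*p_{i-1} + p_{i-2}, q_i = a_i*q_{i-1} + q_{i-2} with p_{-2}=0, p_{-1}=1, q_{-2}=1, q_{-1}=0:
  i=0: a_0=4, p_0 = 4*1 + 0 = 4, q_0 = 4*0 + 1 = 1.
  i=1: a_1=2, p_1 = 2*4 + 1 = 9, q_1 = 2*1 + 0 = 2.
  i=2: a_2=4, p_2 = 4*9 + 4 = 40, q_2 = 4*2 + 1 = 9.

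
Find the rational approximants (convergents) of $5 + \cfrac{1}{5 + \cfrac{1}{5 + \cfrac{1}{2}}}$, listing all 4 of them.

5/1, 26/5, 135/26, 296/57

Using the convergent recurrence p_i = a_i*p_{i-1} + p_{i-2}, q_i = a_i*q_{i-1} + q_{i-2} with p_{-2}=0, p_{-1}=1, q_{-2}=1, q_{-1}=0:
  i=0: a_0=5, p_0 = 5*1 + 0 = 5, q_0 = 5*0 + 1 = 1.
  i=1: a_1=5, p_1 = 5*5 + 1 = 26, q_1 = 5*1 + 0 = 5.
  i=2: a_2=5, p_2 = 5*26 + 5 = 135, q_2 = 5*5 + 1 = 26.
  i=3: a_3=2, p_3 = 2*135 + 26 = 296, q_3 = 2*26 + 5 = 57.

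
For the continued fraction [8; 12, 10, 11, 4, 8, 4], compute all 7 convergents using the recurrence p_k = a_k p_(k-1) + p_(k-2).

8/1, 97/12, 978/121, 10855/1343, 44398/5493, 366039/45287, 1508554/186641

Using the convergent recurrence p_i = a_i*p_{i-1} + p_{i-2}, q_i = a_i*q_{i-1} + q_{i-2} with p_{-2}=0, p_{-1}=1, q_{-2}=1, q_{-1}=0:
  i=0: a_0=8, p_0 = 8*1 + 0 = 8, q_0 = 8*0 + 1 = 1.
  i=1: a_1=12, p_1 = 12*8 + 1 = 97, q_1 = 12*1 + 0 = 12.
  i=2: a_2=10, p_2 = 10*97 + 8 = 978, q_2 = 10*12 + 1 = 121.
  i=3: a_3=11, p_3 = 11*978 + 97 = 10855, q_3 = 11*121 + 12 = 1343.
  i=4: a_4=4, p_4 = 4*10855 + 978 = 44398, q_4 = 4*1343 + 121 = 5493.
  i=5: a_5=8, p_5 = 8*44398 + 10855 = 366039, q_5 = 8*5493 + 1343 = 45287.
  i=6: a_6=4, p_6 = 4*366039 + 44398 = 1508554, q_6 = 4*45287 + 5493 = 186641.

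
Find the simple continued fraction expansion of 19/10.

[1; 1, 9]

Run the Euclidean algorithm on 19 and 10; the successive quotients are the partial quotients a_0, a_1, ... (each step inverts the fractional part left over by the previous one):
  19 = 1*10 + 9, so a_0 = 1.
  10 = 1*9 + 1, so a_1 = 1.
  9 = 9*1 + 0, so a_2 = 9.
The remainder reaches 0 after 3 divisions, so the expansion has 3 partial quotients, read off in order.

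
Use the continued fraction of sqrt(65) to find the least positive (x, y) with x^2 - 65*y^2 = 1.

(x, y) = (129, 16)

First expand sqrt(65) as a continued fraction. With x_i = (sqrt(65) + m_i)/d_i and (m_0, d_0) = (0, 1): a_0 = floor(sqrt(65)) = 8, since 8^2 = 64 <= 65 < 81 = 9^2.
Iterate m_{i+1} = d_i*a_i - m_i, d_{i+1} = (65 - m_{i+1}^2)/d_i, a_{i+1} = floor((a_0 + m_{i+1})/d_{i+1}):
  m_1 = 1*8 - 0 = 8, d_1 = (65 - 8^2)/1 = 1/1 = 1, a_1 = floor((8 + 8)/1) = 16.
  m_2 = 1*16 - 8 = 8, d_2 = (65 - 8^2)/1 = 1/1 = 1: (m_2, d_2) = (m_1, d_1) = (8, 1), so from here the quotient a_1 repeats; the period length is 1.
So sqrt(65) = [8; (16)] with period length k = 1.
k is odd, so (p_{k-1}, q_{k-1}) only solves x^2 - 65y^2 = -1 and the fundamental solution of x^2 - 65y^2 = 1 is (p_{2k-1}, q_{2k-1}) = (p_1, q_1); compute convergents through index 1, running through the period twice.
Convergents (p_i = a_i*p_{i-1} + p_{i-2}, q_i = a_i*q_{i-1} + q_{i-2} with p_{-2}=0, p_{-1}=1, q_{-2}=1, q_{-1}=0):
  i=0: a_0=8, p_0 = 8*1 + 0 = 8, q_0 = 8*0 + 1 = 1.
  i=1: a_1=16, p_1 = 16*8 + 1 = 129, q_1 = 16*1 + 0 = 16.
Indeed p_0^2 - 65*q_0^2 = 64 - 65 = -1, not +1.
Check: 129^2 - 65*16^2 = 16641 - 16640 = 1, so (x, y) = (129, 16) solves the equation, and by the theorem it is the least positive solution.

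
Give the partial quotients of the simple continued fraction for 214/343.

Run the Euclidean algorithm on 214 and 343; the successive quotients are the partial quotients a_0, a_1, ... (each step inverts the fractional part left over by the previous one):
  214 = 0*343 + 214, so a_0 = 0.
  343 = 1*214 + 129, so a_1 = 1.
  214 = 1*129 + 85, so a_2 = 1.
  129 = 1*85 + 44, so a_3 = 1.
  85 = 1*44 + 41, so a_4 = 1.
  44 = 1*41 + 3, so a_5 = 1.
  41 = 13*3 + 2, so a_6 = 13.
  3 = 1*2 + 1, so a_7 = 1.
  2 = 2*1 + 0, so a_8 = 2.
The remainder reaches 0 after 9 divisions, so the expansion has 9 partial quotients, read off in order.

[0; 1, 1, 1, 1, 1, 13, 1, 2]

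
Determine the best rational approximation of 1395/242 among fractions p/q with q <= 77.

98/17

Expand x = 1395/242 as a continued fraction with the Euclidean algorithm:
  1395 = 5*242 + 185, so a_0 = 5.
  242 = 1*185 + 57, so a_1 = 1.
  185 = 3*57 + 14, so a_2 = 3.
  57 = 4*14 + 1, so a_3 = 4.
  14 = 14*1 + 0, so a_4 = 14.
so x = [5; 1, 3, 4, 14].
Convergents (p_i = a_i*p_{i-1} + p_{i-2}, q_i = a_i*q_{i-1} + q_{i-2} with p_{-2}=0, p_{-1}=1, q_{-2}=1, q_{-1}=0), until the denominator exceeds 77:
  i=0: a_0=5, p_0 = 5*1 + 0 = 5, q_0 = 5*0 + 1 = 1.
  i=1: a_1=1, p_1 = 1*5 + 1 = 6, q_1 = 1*1 + 0 = 1.
  i=2: a_2=3, p_2 = 3*6 + 5 = 23, q_2 = 3*1 + 1 = 4.
  i=3: a_3=4, p_3 = 4*23 + 6 = 98, q_3 = 4*4 + 1 = 17.
  i=4: a_4=14, p_4 = 14*98 + 23 = 1395, q_4 = 14*17 + 4 = 242.
q_4 = 242 > 77, so the last convergent with denominator <= 77 is p_3/q_3 = 98/17.
The closest fraction with denominator <= 77 is either p_3/q_3 or the intermediate fraction (k*p_3 + p_2)/(k*q_3 + q_2) with the largest k >= 1 whose denominator stays <= 77; these approach x as k grows, and every other convergent or intermediate fraction in range is farther away.
Largest k: floor((77 - q_2)/q_3) = floor((77 - 4)/17) = 4.
That gives (4*98 + 23)/(4*17 + 4) = 415/72.
Compare the errors: |x - 98/17| = |1395*17 - 98*242|/(242*17) = 1/4114, and |x - 415/72| = |1395*72 - 415*242|/(242*72) = 10/17424.
Cross-multiplying, 1*17424 = 17424 < 41140 = 10*4114, so 1/4114 is smaller: the convergent 98/17 is closer to x than 415/72.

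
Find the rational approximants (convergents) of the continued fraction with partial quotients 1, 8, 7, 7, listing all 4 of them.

Using the convergent recurrence p_i = a_i*p_{i-1} + p_{i-2}, q_i = a_i*q_{i-1} + q_{i-2} with p_{-2}=0, p_{-1}=1, q_{-2}=1, q_{-1}=0:
  i=0: a_0=1, p_0 = 1*1 + 0 = 1, q_0 = 1*0 + 1 = 1.
  i=1: a_1=8, p_1 = 8*1 + 1 = 9, q_1 = 8*1 + 0 = 8.
  i=2: a_2=7, p_2 = 7*9 + 1 = 64, q_2 = 7*8 + 1 = 57.
  i=3: a_3=7, p_3 = 7*64 + 9 = 457, q_3 = 7*57 + 8 = 407.

1/1, 9/8, 64/57, 457/407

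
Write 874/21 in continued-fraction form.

[41; 1, 1, 1, 1, 1, 2]

Run the Euclidean algorithm on 874 and 21; the successive quotients are the partial quotients a_0, a_1, ... (each step inverts the fractional part left over by the previous one):
  874 = 41*21 + 13, so a_0 = 41.
  21 = 1*13 + 8, so a_1 = 1.
  13 = 1*8 + 5, so a_2 = 1.
  8 = 1*5 + 3, so a_3 = 1.
  5 = 1*3 + 2, so a_4 = 1.
  3 = 1*2 + 1, so a_5 = 1.
  2 = 2*1 + 0, so a_6 = 2.
The remainder reaches 0 after 7 divisions, so the expansion has 7 partial quotients, read off in order.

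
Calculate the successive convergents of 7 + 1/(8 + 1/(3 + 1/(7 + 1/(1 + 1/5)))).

Using the convergent recurrence p_i = a_i*p_{i-1} + p_{i-2}, q_i = a_i*q_{i-1} + q_{i-2} with p_{-2}=0, p_{-1}=1, q_{-2}=1, q_{-1}=0:
  i=0: a_0=7, p_0 = 7*1 + 0 = 7, q_0 = 7*0 + 1 = 1.
  i=1: a_1=8, p_1 = 8*7 + 1 = 57, q_1 = 8*1 + 0 = 8.
  i=2: a_2=3, p_2 = 3*57 + 7 = 178, q_2 = 3*8 + 1 = 25.
  i=3: a_3=7, p_3 = 7*178 + 57 = 1303, q_3 = 7*25 + 8 = 183.
  i=4: a_4=1, p_4 = 1*1303 + 178 = 1481, q_4 = 1*183 + 25 = 208.
  i=5: a_5=5, p_5 = 5*1481 + 1303 = 8708, q_5 = 5*208 + 183 = 1223.

7/1, 57/8, 178/25, 1303/183, 1481/208, 8708/1223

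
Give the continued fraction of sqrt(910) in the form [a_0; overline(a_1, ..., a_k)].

[30; overline(6, 60)]

Write x_i = (sqrt(910) + m_i)/d_i with (m_0, d_0) = (0, 1). a_0 = floor(sqrt(910)) = 30, since 30^2 = 900 <= 910 < 961 = 31^2.
Iterate m_{i+1} = d_i*a_i - m_i, d_{i+1} = (910 - m_{i+1}^2)/d_i, a_{i+1} = floor((a_0 + m_{i+1})/d_{i+1}):
  m_1 = 1*30 - 0 = 30, d_1 = (910 - 30^2)/1 = 10/1 = 10, a_1 = floor((30 + 30)/10) = 6.
  m_2 = 10*6 - 30 = 30, d_2 = (910 - 30^2)/10 = 10/10 = 1, a_2 = floor((30 + 30)/1) = 60.
  m_3 = 1*60 - 30 = 30, d_3 = (910 - 30^2)/1 = 10/1 = 10: (m_3, d_3) = (m_1, d_1) = (30, 10), so from here the quotients repeat a_1, a_2; the period length is 2.
Hence the expansion of sqrt(910) is a_0 = 30 followed by the repeating block 6, 60 (period 2).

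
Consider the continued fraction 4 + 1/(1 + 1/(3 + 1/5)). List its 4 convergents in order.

Using the convergent recurrence p_i = a_i*p_{i-1} + p_{i-2}, q_i = a_i*q_{i-1} + q_{i-2} with p_{-2}=0, p_{-1}=1, q_{-2}=1, q_{-1}=0:
  i=0: a_0=4, p_0 = 4*1 + 0 = 4, q_0 = 4*0 + 1 = 1.
  i=1: a_1=1, p_1 = 1*4 + 1 = 5, q_1 = 1*1 + 0 = 1.
  i=2: a_2=3, p_2 = 3*5 + 4 = 19, q_2 = 3*1 + 1 = 4.
  i=3: a_3=5, p_3 = 5*19 + 5 = 100, q_3 = 5*4 + 1 = 21.

4/1, 5/1, 19/4, 100/21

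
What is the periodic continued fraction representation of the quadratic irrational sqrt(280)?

[16; (1, 2, 1, 2, 1, 32)]

Write x_i = (sqrt(280) + m_i)/d_i with (m_0, d_0) = (0, 1). a_0 = floor(sqrt(280)) = 16, since 16^2 = 256 <= 280 < 289 = 17^2.
Iterate m_{i+1} = d_i*a_i - m_i, d_{i+1} = (280 - m_{i+1}^2)/d_i, a_{i+1} = floor((a_0 + m_{i+1})/d_{i+1}):
  m_1 = 1*16 - 0 = 16, d_1 = (280 - 16^2)/1 = 24/1 = 24, a_1 = floor((16 + 16)/24) = 1.
  m_2 = 24*1 - 16 = 8, d_2 = (280 - 8^2)/24 = 216/24 = 9, a_2 = floor((16 + 8)/9) = 2.
  m_3 = 9*2 - 8 = 10, d_3 = (280 - 10^2)/9 = 180/9 = 20, a_3 = floor((16 + 10)/20) = 1.
  m_4 = 20*1 - 10 = 10, d_4 = (280 - 10^2)/20 = 180/20 = 9, a_4 = floor((16 + 10)/9) = 2.
  m_5 = 9*2 - 10 = 8, d_5 = (280 - 8^2)/9 = 216/9 = 24, a_5 = floor((16 + 8)/24) = 1.
  m_6 = 24*1 - 8 = 16, d_6 = (280 - 16^2)/24 = 24/24 = 1, a_6 = floor((16 + 16)/1) = 32.
  m_7 = 1*32 - 16 = 16, d_7 = (280 - 16^2)/1 = 24/1 = 24: (m_7, d_7) = (m_1, d_1) = (16, 24), so from here the quotients repeat a_1, ..., a_6; the period length is 6.
Hence the expansion of sqrt(280) is a_0 = 16 followed by the repeating block 1, 2, 1, 2, 1, 32 (period 6).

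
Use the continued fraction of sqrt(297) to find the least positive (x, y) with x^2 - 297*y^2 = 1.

(x, y) = (48599, 2820)

First expand sqrt(297) as a continued fraction. With x_i = (sqrt(297) + m_i)/d_i and (m_0, d_0) = (0, 1): a_0 = floor(sqrt(297)) = 17, since 17^2 = 289 <= 297 < 324 = 18^2.
Iterate m_{i+1} = d_i*a_i - m_i, d_{i+1} = (297 - m_{i+1}^2)/d_i, a_{i+1} = floor((a_0 + m_{i+1})/d_{i+1}):
  m_1 = 1*17 - 0 = 17, d_1 = (297 - 17^2)/1 = 8/1 = 8, a_1 = floor((17 + 17)/8) = 4.
  m_2 = 8*4 - 17 = 15, d_2 = (297 - 15^2)/8 = 72/8 = 9, a_2 = floor((17 + 15)/9) = 3.
  m_3 = 9*3 - 15 = 12, d_3 = (297 - 12^2)/9 = 153/9 = 17, a_3 = floor((17 + 12)/17) = 1.
  m_4 = 17*1 - 12 = 5, d_4 = (297 - 5^2)/17 = 272/17 = 16, a_4 = floor((17 + 5)/16) = 1.
  m_5 = 16*1 - 5 = 11, d_5 = (297 - 11^2)/16 = 176/16 = 11, a_5 = floor((17 + 11)/11) = 2.
  m_6 = 11*2 - 11 = 11, d_6 = (297 - 11^2)/11 = 176/11 = 16, a_6 = floor((17 + 11)/16) = 1.
  m_7 = 16*1 - 11 = 5, d_7 = (297 - 5^2)/16 = 272/16 = 17, a_7 = floor((17 + 5)/17) = 1.
  m_8 = 17*1 - 5 = 12, d_8 = (297 - 12^2)/17 = 153/17 = 9, a_8 = floor((17 + 12)/9) = 3.
  m_9 = 9*3 - 12 = 15, d_9 = (297 - 15^2)/9 = 72/9 = 8, a_9 = floor((17 + 15)/8) = 4.
  m_10 = 8*4 - 15 = 17, d_10 = (297 - 17^2)/8 = 8/8 = 1, a_10 = floor((17 + 17)/1) = 34.
  m_11 = 1*34 - 17 = 17, d_11 = (297 - 17^2)/1 = 8/1 = 8: (m_11, d_11) = (m_1, d_1) = (17, 8), so from here the quotients repeat a_1, ..., a_10; the period length is 10.
So sqrt(297) = [17; (4, 3, 1, 1, 2, 1, 1, 3, 4, 34)] with period length k = 10.
k is even, so the fundamental solution of x^2 - 297y^2 = 1 is (p_{k-1}, q_{k-1}) = (p_9, q_9); compute convergents through index 9.
Convergents (p_i = a_i*p_{i-1} + p_{i-2}, q_i = a_i*q_{i-1} + q_{i-2} with p_{-2}=0, p_{-1}=1, q_{-2}=1, q_{-1}=0):
  i=0: a_0=17, p_0 = 17*1 + 0 = 17, q_0 = 17*0 + 1 = 1.
  i=1: a_1=4, p_1 = 4*17 + 1 = 69, q_1 = 4*1 + 0 = 4.
  i=2: a_2=3, p_2 = 3*69 + 17 = 224, q_2 = 3*4 + 1 = 13.
  i=3: a_3=1, p_3 = 1*224 + 69 = 293, q_3 = 1*13 + 4 = 17.
  i=4: a_4=1, p_4 = 1*293 + 224 = 517, q_4 = 1*17 + 13 = 30.
  i=5: a_5=2, p_5 = 2*517 + 293 = 1327, q_5 = 2*30 + 17 = 77.
  i=6: a_6=1, p_6 = 1*1327 + 517 = 1844, q_6 = 1*77 + 30 = 107.
  i=7: a_7=1, p_7 = 1*1844 + 1327 = 3171, q_7 = 1*107 + 77 = 184.
  i=8: a_8=3, p_8 = 3*3171 + 1844 = 11357, q_8 = 3*184 + 107 = 659.
  i=9: a_9=4, p_9 = 4*11357 + 3171 = 48599, q_9 = 4*659 + 184 = 2820.
Check: 48599^2 - 297*2820^2 = 2361862801 - 2361862800 = 1, so (x, y) = (48599, 2820) solves the equation, and by the theorem it is the least positive solution.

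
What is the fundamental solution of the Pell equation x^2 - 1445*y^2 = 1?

(x, y) = (2889, 76)

First expand sqrt(1445) as a continued fraction. With x_i = (sqrt(1445) + m_i)/d_i and (m_0, d_0) = (0, 1): a_0 = floor(sqrt(1445)) = 38, since 38^2 = 1444 <= 1445 < 1521 = 39^2.
Iterate m_{i+1} = d_i*a_i - m_i, d_{i+1} = (1445 - m_{i+1}^2)/d_i, a_{i+1} = floor((a_0 + m_{i+1})/d_{i+1}):
  m_1 = 1*38 - 0 = 38, d_1 = (1445 - 38^2)/1 = 1/1 = 1, a_1 = floor((38 + 38)/1) = 76.
  m_2 = 1*76 - 38 = 38, d_2 = (1445 - 38^2)/1 = 1/1 = 1: (m_2, d_2) = (m_1, d_1) = (38, 1), so from here the quotient a_1 repeats; the period length is 1.
So sqrt(1445) = [38; (76)] with period length k = 1.
k is odd, so (p_{k-1}, q_{k-1}) only solves x^2 - 1445y^2 = -1 and the fundamental solution of x^2 - 1445y^2 = 1 is (p_{2k-1}, q_{2k-1}) = (p_1, q_1); compute convergents through index 1, running through the period twice.
Convergents (p_i = a_i*p_{i-1} + p_{i-2}, q_i = a_i*q_{i-1} + q_{i-2} with p_{-2}=0, p_{-1}=1, q_{-2}=1, q_{-1}=0):
  i=0: a_0=38, p_0 = 38*1 + 0 = 38, q_0 = 38*0 + 1 = 1.
  i=1: a_1=76, p_1 = 76*38 + 1 = 2889, q_1 = 76*1 + 0 = 76.
Indeed p_0^2 - 1445*q_0^2 = 1444 - 1445 = -1, not +1.
Check: 2889^2 - 1445*76^2 = 8346321 - 8346320 = 1, so (x, y) = (2889, 76) solves the equation, and by the theorem it is the least positive solution.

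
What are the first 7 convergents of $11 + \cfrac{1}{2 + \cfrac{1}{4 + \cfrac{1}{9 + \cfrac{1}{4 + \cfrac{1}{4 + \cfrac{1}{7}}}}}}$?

Using the convergent recurrence p_i = a_i*p_{i-1} + p_{i-2}, q_i = a_i*q_{i-1} + q_{i-2} with p_{-2}=0, p_{-1}=1, q_{-2}=1, q_{-1}=0:
  i=0: a_0=11, p_0 = 11*1 + 0 = 11, q_0 = 11*0 + 1 = 1.
  i=1: a_1=2, p_1 = 2*11 + 1 = 23, q_1 = 2*1 + 0 = 2.
  i=2: a_2=4, p_2 = 4*23 + 11 = 103, q_2 = 4*2 + 1 = 9.
  i=3: a_3=9, p_3 = 9*103 + 23 = 950, q_3 = 9*9 + 2 = 83.
  i=4: a_4=4, p_4 = 4*950 + 103 = 3903, q_4 = 4*83 + 9 = 341.
  i=5: a_5=4, p_5 = 4*3903 + 950 = 16562, q_5 = 4*341 + 83 = 1447.
  i=6: a_6=7, p_6 = 7*16562 + 3903 = 119837, q_6 = 7*1447 + 341 = 10470.

11/1, 23/2, 103/9, 950/83, 3903/341, 16562/1447, 119837/10470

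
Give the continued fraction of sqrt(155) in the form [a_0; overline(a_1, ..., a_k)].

[12; overline(2, 4, 2, 24)]

Write x_i = (sqrt(155) + m_i)/d_i with (m_0, d_0) = (0, 1). a_0 = floor(sqrt(155)) = 12, since 12^2 = 144 <= 155 < 169 = 13^2.
Iterate m_{i+1} = d_i*a_i - m_i, d_{i+1} = (155 - m_{i+1}^2)/d_i, a_{i+1} = floor((a_0 + m_{i+1})/d_{i+1}):
  m_1 = 1*12 - 0 = 12, d_1 = (155 - 12^2)/1 = 11/1 = 11, a_1 = floor((12 + 12)/11) = 2.
  m_2 = 11*2 - 12 = 10, d_2 = (155 - 10^2)/11 = 55/11 = 5, a_2 = floor((12 + 10)/5) = 4.
  m_3 = 5*4 - 10 = 10, d_3 = (155 - 10^2)/5 = 55/5 = 11, a_3 = floor((12 + 10)/11) = 2.
  m_4 = 11*2 - 10 = 12, d_4 = (155 - 12^2)/11 = 11/11 = 1, a_4 = floor((12 + 12)/1) = 24.
  m_5 = 1*24 - 12 = 12, d_5 = (155 - 12^2)/1 = 11/1 = 11: (m_5, d_5) = (m_1, d_1) = (12, 11), so from here the quotients repeat a_1, ..., a_4; the period length is 4.
Hence the expansion of sqrt(155) is a_0 = 12 followed by the repeating block 2, 4, 2, 24 (period 4).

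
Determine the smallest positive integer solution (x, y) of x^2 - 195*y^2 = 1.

(x, y) = (14, 1)

First expand sqrt(195) as a continued fraction. With x_i = (sqrt(195) + m_i)/d_i and (m_0, d_0) = (0, 1): a_0 = floor(sqrt(195)) = 13, since 13^2 = 169 <= 195 < 196 = 14^2.
Iterate m_{i+1} = d_i*a_i - m_i, d_{i+1} = (195 - m_{i+1}^2)/d_i, a_{i+1} = floor((a_0 + m_{i+1})/d_{i+1}):
  m_1 = 1*13 - 0 = 13, d_1 = (195 - 13^2)/1 = 26/1 = 26, a_1 = floor((13 + 13)/26) = 1.
  m_2 = 26*1 - 13 = 13, d_2 = (195 - 13^2)/26 = 26/26 = 1, a_2 = floor((13 + 13)/1) = 26.
  m_3 = 1*26 - 13 = 13, d_3 = (195 - 13^2)/1 = 26/1 = 26: (m_3, d_3) = (m_1, d_1) = (13, 26), so from here the quotients repeat a_1, a_2; the period length is 2.
So sqrt(195) = [13; (1, 26)] with period length k = 2.
k is even, so the fundamental solution of x^2 - 195y^2 = 1 is (p_{k-1}, q_{k-1}) = (p_1, q_1); compute convergents through index 1.
Convergents (p_i = a_i*p_{i-1} + p_{i-2}, q_i = a_i*q_{i-1} + q_{i-2} with p_{-2}=0, p_{-1}=1, q_{-2}=1, q_{-1}=0):
  i=0: a_0=13, p_0 = 13*1 + 0 = 13, q_0 = 13*0 + 1 = 1.
  i=1: a_1=1, p_1 = 1*13 + 1 = 14, q_1 = 1*1 + 0 = 1.
Check: 14^2 - 195*1^2 = 196 - 195 = 1, so (x, y) = (14, 1) solves the equation, and by the theorem it is the least positive solution.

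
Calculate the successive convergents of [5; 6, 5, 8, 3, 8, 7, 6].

Using the convergent recurrence p_i = a_i*p_{i-1} + p_{i-2}, q_i = a_i*q_{i-1} + q_{i-2} with p_{-2}=0, p_{-1}=1, q_{-2}=1, q_{-1}=0:
  i=0: a_0=5, p_0 = 5*1 + 0 = 5, q_0 = 5*0 + 1 = 1.
  i=1: a_1=6, p_1 = 6*5 + 1 = 31, q_1 = 6*1 + 0 = 6.
  i=2: a_2=5, p_2 = 5*31 + 5 = 160, q_2 = 5*6 + 1 = 31.
  i=3: a_3=8, p_3 = 8*160 + 31 = 1311, q_3 = 8*31 + 6 = 254.
  i=4: a_4=3, p_4 = 3*1311 + 160 = 4093, q_4 = 3*254 + 31 = 793.
  i=5: a_5=8, p_5 = 8*4093 + 1311 = 34055, q_5 = 8*793 + 254 = 6598.
  i=6: a_6=7, p_6 = 7*34055 + 4093 = 242478, q_6 = 7*6598 + 793 = 46979.
  i=7: a_7=6, p_7 = 6*242478 + 34055 = 1488923, q_7 = 6*46979 + 6598 = 288472.

5/1, 31/6, 160/31, 1311/254, 4093/793, 34055/6598, 242478/46979, 1488923/288472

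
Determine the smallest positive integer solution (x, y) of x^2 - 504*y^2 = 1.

(x, y) = (449, 20)

First expand sqrt(504) as a continued fraction. With x_i = (sqrt(504) + m_i)/d_i and (m_0, d_0) = (0, 1): a_0 = floor(sqrt(504)) = 22, since 22^2 = 484 <= 504 < 529 = 23^2.
Iterate m_{i+1} = d_i*a_i - m_i, d_{i+1} = (504 - m_{i+1}^2)/d_i, a_{i+1} = floor((a_0 + m_{i+1})/d_{i+1}):
  m_1 = 1*22 - 0 = 22, d_1 = (504 - 22^2)/1 = 20/1 = 20, a_1 = floor((22 + 22)/20) = 2.
  m_2 = 20*2 - 22 = 18, d_2 = (504 - 18^2)/20 = 180/20 = 9, a_2 = floor((22 + 18)/9) = 4.
  m_3 = 9*4 - 18 = 18, d_3 = (504 - 18^2)/9 = 180/9 = 20, a_3 = floor((22 + 18)/20) = 2.
  m_4 = 20*2 - 18 = 22, d_4 = (504 - 22^2)/20 = 20/20 = 1, a_4 = floor((22 + 22)/1) = 44.
  m_5 = 1*44 - 22 = 22, d_5 = (504 - 22^2)/1 = 20/1 = 20: (m_5, d_5) = (m_1, d_1) = (22, 20), so from here the quotients repeat a_1, ..., a_4; the period length is 4.
So sqrt(504) = [22; (2, 4, 2, 44)] with period length k = 4.
k is even, so the fundamental solution of x^2 - 504y^2 = 1 is (p_{k-1}, q_{k-1}) = (p_3, q_3); compute convergents through index 3.
Convergents (p_i = a_i*p_{i-1} + p_{i-2}, q_i = a_i*q_{i-1} + q_{i-2} with p_{-2}=0, p_{-1}=1, q_{-2}=1, q_{-1}=0):
  i=0: a_0=22, p_0 = 22*1 + 0 = 22, q_0 = 22*0 + 1 = 1.
  i=1: a_1=2, p_1 = 2*22 + 1 = 45, q_1 = 2*1 + 0 = 2.
  i=2: a_2=4, p_2 = 4*45 + 22 = 202, q_2 = 4*2 + 1 = 9.
  i=3: a_3=2, p_3 = 2*202 + 45 = 449, q_3 = 2*9 + 2 = 20.
Check: 449^2 - 504*20^2 = 201601 - 201600 = 1, so (x, y) = (449, 20) solves the equation, and by the theorem it is the least positive solution.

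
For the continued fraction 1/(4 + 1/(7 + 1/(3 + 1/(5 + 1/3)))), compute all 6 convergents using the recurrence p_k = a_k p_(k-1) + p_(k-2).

0/1, 1/4, 7/29, 22/91, 117/484, 373/1543

Using the convergent recurrence p_i = a_i*p_{i-1} + p_{i-2}, q_i = a_i*q_{i-1} + q_{i-2} with p_{-2}=0, p_{-1}=1, q_{-2}=1, q_{-1}=0:
  i=0: a_0=0, p_0 = 0*1 + 0 = 0, q_0 = 0*0 + 1 = 1.
  i=1: a_1=4, p_1 = 4*0 + 1 = 1, q_1 = 4*1 + 0 = 4.
  i=2: a_2=7, p_2 = 7*1 + 0 = 7, q_2 = 7*4 + 1 = 29.
  i=3: a_3=3, p_3 = 3*7 + 1 = 22, q_3 = 3*29 + 4 = 91.
  i=4: a_4=5, p_4 = 5*22 + 7 = 117, q_4 = 5*91 + 29 = 484.
  i=5: a_5=3, p_5 = 3*117 + 22 = 373, q_5 = 3*484 + 91 = 1543.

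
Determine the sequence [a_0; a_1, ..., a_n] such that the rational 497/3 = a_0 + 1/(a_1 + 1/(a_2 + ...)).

[165; 1, 2]

Run the Euclidean algorithm on 497 and 3; the successive quotients are the partial quotients a_0, a_1, ... (each step inverts the fractional part left over by the previous one):
  497 = 165*3 + 2, so a_0 = 165.
  3 = 1*2 + 1, so a_1 = 1.
  2 = 2*1 + 0, so a_2 = 2.
The remainder reaches 0 after 3 divisions, so the expansion has 3 partial quotients, read off in order.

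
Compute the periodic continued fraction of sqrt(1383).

Write x_i = (sqrt(1383) + m_i)/d_i with (m_0, d_0) = (0, 1). a_0 = floor(sqrt(1383)) = 37, since 37^2 = 1369 <= 1383 < 1444 = 38^2.
Iterate m_{i+1} = d_i*a_i - m_i, d_{i+1} = (1383 - m_{i+1}^2)/d_i, a_{i+1} = floor((a_0 + m_{i+1})/d_{i+1}):
  m_1 = 1*37 - 0 = 37, d_1 = (1383 - 37^2)/1 = 14/1 = 14, a_1 = floor((37 + 37)/14) = 5.
  m_2 = 14*5 - 37 = 33, d_2 = (1383 - 33^2)/14 = 294/14 = 21, a_2 = floor((37 + 33)/21) = 3.
  m_3 = 21*3 - 33 = 30, d_3 = (1383 - 30^2)/21 = 483/21 = 23, a_3 = floor((37 + 30)/23) = 2.
  m_4 = 23*2 - 30 = 16, d_4 = (1383 - 16^2)/23 = 1127/23 = 49, a_4 = floor((37 + 16)/49) = 1.
  m_5 = 49*1 - 16 = 33, d_5 = (1383 - 33^2)/49 = 294/49 = 6, a_5 = floor((37 + 33)/6) = 11.
  m_6 = 6*11 - 33 = 33, d_6 = (1383 - 33^2)/6 = 294/6 = 49, a_6 = floor((37 + 33)/49) = 1.
  m_7 = 49*1 - 33 = 16, d_7 = (1383 - 16^2)/49 = 1127/49 = 23, a_7 = floor((37 + 16)/23) = 2.
  m_8 = 23*2 - 16 = 30, d_8 = (1383 - 30^2)/23 = 483/23 = 21, a_8 = floor((37 + 30)/21) = 3.
  m_9 = 21*3 - 30 = 33, d_9 = (1383 - 33^2)/21 = 294/21 = 14, a_9 = floor((37 + 33)/14) = 5.
  m_10 = 14*5 - 33 = 37, d_10 = (1383 - 37^2)/14 = 14/14 = 1, a_10 = floor((37 + 37)/1) = 74.
  m_11 = 1*74 - 37 = 37, d_11 = (1383 - 37^2)/1 = 14/1 = 14: (m_11, d_11) = (m_1, d_1) = (37, 14), so from here the quotients repeat a_1, ..., a_10; the period length is 10.
Hence the expansion of sqrt(1383) is a_0 = 37 followed by the repeating block 5, 3, 2, 1, 11, 1, 2, 3, 5, 74 (period 10).

[37; (5, 3, 2, 1, 11, 1, 2, 3, 5, 74)]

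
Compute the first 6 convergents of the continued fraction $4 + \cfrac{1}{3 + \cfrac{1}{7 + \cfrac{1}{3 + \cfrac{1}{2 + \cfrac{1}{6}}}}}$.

Using the convergent recurrence p_i = a_i*p_{i-1} + p_{i-2}, q_i = a_i*q_{i-1} + q_{i-2} with p_{-2}=0, p_{-1}=1, q_{-2}=1, q_{-1}=0:
  i=0: a_0=4, p_0 = 4*1 + 0 = 4, q_0 = 4*0 + 1 = 1.
  i=1: a_1=3, p_1 = 3*4 + 1 = 13, q_1 = 3*1 + 0 = 3.
  i=2: a_2=7, p_2 = 7*13 + 4 = 95, q_2 = 7*3 + 1 = 22.
  i=3: a_3=3, p_3 = 3*95 + 13 = 298, q_3 = 3*22 + 3 = 69.
  i=4: a_4=2, p_4 = 2*298 + 95 = 691, q_4 = 2*69 + 22 = 160.
  i=5: a_5=6, p_5 = 6*691 + 298 = 4444, q_5 = 6*160 + 69 = 1029.

4/1, 13/3, 95/22, 298/69, 691/160, 4444/1029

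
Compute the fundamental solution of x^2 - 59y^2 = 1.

First expand sqrt(59) as a continued fraction. With x_i = (sqrt(59) + m_i)/d_i and (m_0, d_0) = (0, 1): a_0 = floor(sqrt(59)) = 7, since 7^2 = 49 <= 59 < 64 = 8^2.
Iterate m_{i+1} = d_i*a_i - m_i, d_{i+1} = (59 - m_{i+1}^2)/d_i, a_{i+1} = floor((a_0 + m_{i+1})/d_{i+1}):
  m_1 = 1*7 - 0 = 7, d_1 = (59 - 7^2)/1 = 10/1 = 10, a_1 = floor((7 + 7)/10) = 1.
  m_2 = 10*1 - 7 = 3, d_2 = (59 - 3^2)/10 = 50/10 = 5, a_2 = floor((7 + 3)/5) = 2.
  m_3 = 5*2 - 3 = 7, d_3 = (59 - 7^2)/5 = 10/5 = 2, a_3 = floor((7 + 7)/2) = 7.
  m_4 = 2*7 - 7 = 7, d_4 = (59 - 7^2)/2 = 10/2 = 5, a_4 = floor((7 + 7)/5) = 2.
  m_5 = 5*2 - 7 = 3, d_5 = (59 - 3^2)/5 = 50/5 = 10, a_5 = floor((7 + 3)/10) = 1.
  m_6 = 10*1 - 3 = 7, d_6 = (59 - 7^2)/10 = 10/10 = 1, a_6 = floor((7 + 7)/1) = 14.
  m_7 = 1*14 - 7 = 7, d_7 = (59 - 7^2)/1 = 10/1 = 10: (m_7, d_7) = (m_1, d_1) = (7, 10), so from here the quotients repeat a_1, ..., a_6; the period length is 6.
So sqrt(59) = [7; (1, 2, 7, 2, 1, 14)] with period length k = 6.
k is even, so the fundamental solution of x^2 - 59y^2 = 1 is (p_{k-1}, q_{k-1}) = (p_5, q_5); compute convergents through index 5.
Convergents (p_i = a_i*p_{i-1} + p_{i-2}, q_i = a_i*q_{i-1} + q_{i-2} with p_{-2}=0, p_{-1}=1, q_{-2}=1, q_{-1}=0):
  i=0: a_0=7, p_0 = 7*1 + 0 = 7, q_0 = 7*0 + 1 = 1.
  i=1: a_1=1, p_1 = 1*7 + 1 = 8, q_1 = 1*1 + 0 = 1.
  i=2: a_2=2, p_2 = 2*8 + 7 = 23, q_2 = 2*1 + 1 = 3.
  i=3: a_3=7, p_3 = 7*23 + 8 = 169, q_3 = 7*3 + 1 = 22.
  i=4: a_4=2, p_4 = 2*169 + 23 = 361, q_4 = 2*22 + 3 = 47.
  i=5: a_5=1, p_5 = 1*361 + 169 = 530, q_5 = 1*47 + 22 = 69.
Check: 530^2 - 59*69^2 = 280900 - 280899 = 1, so (x, y) = (530, 69) solves the equation, and by the theorem it is the least positive solution.

(x, y) = (530, 69)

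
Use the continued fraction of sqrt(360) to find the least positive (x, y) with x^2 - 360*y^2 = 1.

(x, y) = (19, 1)

First expand sqrt(360) as a continued fraction. With x_i = (sqrt(360) + m_i)/d_i and (m_0, d_0) = (0, 1): a_0 = floor(sqrt(360)) = 18, since 18^2 = 324 <= 360 < 361 = 19^2.
Iterate m_{i+1} = d_i*a_i - m_i, d_{i+1} = (360 - m_{i+1}^2)/d_i, a_{i+1} = floor((a_0 + m_{i+1})/d_{i+1}):
  m_1 = 1*18 - 0 = 18, d_1 = (360 - 18^2)/1 = 36/1 = 36, a_1 = floor((18 + 18)/36) = 1.
  m_2 = 36*1 - 18 = 18, d_2 = (360 - 18^2)/36 = 36/36 = 1, a_2 = floor((18 + 18)/1) = 36.
  m_3 = 1*36 - 18 = 18, d_3 = (360 - 18^2)/1 = 36/1 = 36: (m_3, d_3) = (m_1, d_1) = (18, 36), so from here the quotients repeat a_1, a_2; the period length is 2.
So sqrt(360) = [18; (1, 36)] with period length k = 2.
k is even, so the fundamental solution of x^2 - 360y^2 = 1 is (p_{k-1}, q_{k-1}) = (p_1, q_1); compute convergents through index 1.
Convergents (p_i = a_i*p_{i-1} + p_{i-2}, q_i = a_i*q_{i-1} + q_{i-2} with p_{-2}=0, p_{-1}=1, q_{-2}=1, q_{-1}=0):
  i=0: a_0=18, p_0 = 18*1 + 0 = 18, q_0 = 18*0 + 1 = 1.
  i=1: a_1=1, p_1 = 1*18 + 1 = 19, q_1 = 1*1 + 0 = 1.
Check: 19^2 - 360*1^2 = 361 - 360 = 1, so (x, y) = (19, 1) solves the equation, and by the theorem it is the least positive solution.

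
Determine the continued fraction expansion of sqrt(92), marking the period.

[9; (1, 1, 2, 4, 2, 1, 1, 18)]

Write x_i = (sqrt(92) + m_i)/d_i with (m_0, d_0) = (0, 1). a_0 = floor(sqrt(92)) = 9, since 9^2 = 81 <= 92 < 100 = 10^2.
Iterate m_{i+1} = d_i*a_i - m_i, d_{i+1} = (92 - m_{i+1}^2)/d_i, a_{i+1} = floor((a_0 + m_{i+1})/d_{i+1}):
  m_1 = 1*9 - 0 = 9, d_1 = (92 - 9^2)/1 = 11/1 = 11, a_1 = floor((9 + 9)/11) = 1.
  m_2 = 11*1 - 9 = 2, d_2 = (92 - 2^2)/11 = 88/11 = 8, a_2 = floor((9 + 2)/8) = 1.
  m_3 = 8*1 - 2 = 6, d_3 = (92 - 6^2)/8 = 56/8 = 7, a_3 = floor((9 + 6)/7) = 2.
  m_4 = 7*2 - 6 = 8, d_4 = (92 - 8^2)/7 = 28/7 = 4, a_4 = floor((9 + 8)/4) = 4.
  m_5 = 4*4 - 8 = 8, d_5 = (92 - 8^2)/4 = 28/4 = 7, a_5 = floor((9 + 8)/7) = 2.
  m_6 = 7*2 - 8 = 6, d_6 = (92 - 6^2)/7 = 56/7 = 8, a_6 = floor((9 + 6)/8) = 1.
  m_7 = 8*1 - 6 = 2, d_7 = (92 - 2^2)/8 = 88/8 = 11, a_7 = floor((9 + 2)/11) = 1.
  m_8 = 11*1 - 2 = 9, d_8 = (92 - 9^2)/11 = 11/11 = 1, a_8 = floor((9 + 9)/1) = 18.
  m_9 = 1*18 - 9 = 9, d_9 = (92 - 9^2)/1 = 11/1 = 11: (m_9, d_9) = (m_1, d_1) = (9, 11), so from here the quotients repeat a_1, ..., a_8; the period length is 8.
Hence the expansion of sqrt(92) is a_0 = 9 followed by the repeating block 1, 1, 2, 4, 2, 1, 1, 18 (period 8).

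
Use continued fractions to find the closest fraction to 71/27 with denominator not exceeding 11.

21/8

Expand x = 71/27 as a continued fraction with the Euclidean algorithm:
  71 = 2*27 + 17, so a_0 = 2.
  27 = 1*17 + 10, so a_1 = 1.
  17 = 1*10 + 7, so a_2 = 1.
  10 = 1*7 + 3, so a_3 = 1.
  7 = 2*3 + 1, so a_4 = 2.
  3 = 3*1 + 0, so a_5 = 3.
so x = [2; 1, 1, 1, 2, 3].
Convergents (p_i = a_i*p_{i-1} + p_{i-2}, q_i = a_i*q_{i-1} + q_{i-2} with p_{-2}=0, p_{-1}=1, q_{-2}=1, q_{-1}=0), until the denominator exceeds 11:
  i=0: a_0=2, p_0 = 2*1 + 0 = 2, q_0 = 2*0 + 1 = 1.
  i=1: a_1=1, p_1 = 1*2 + 1 = 3, q_1 = 1*1 + 0 = 1.
  i=2: a_2=1, p_2 = 1*3 + 2 = 5, q_2 = 1*1 + 1 = 2.
  i=3: a_3=1, p_3 = 1*5 + 3 = 8, q_3 = 1*2 + 1 = 3.
  i=4: a_4=2, p_4 = 2*8 + 5 = 21, q_4 = 2*3 + 2 = 8.
  i=5: a_5=3, p_5 = 3*21 + 8 = 71, q_5 = 3*8 + 3 = 27.
q_5 = 27 > 11, so the last convergent with denominator <= 11 is p_4/q_4 = 21/8.
The closest fraction with denominator <= 11 is either p_4/q_4 or the intermediate fraction (k*p_4 + p_3)/(k*q_4 + q_3) with the largest k >= 1 whose denominator stays <= 11; these approach x as k grows, and every other convergent or intermediate fraction in range is farther away.
Largest k: floor((11 - q_3)/q_4) = floor((11 - 3)/8) = 1.
That gives (1*21 + 8)/(1*8 + 3) = 29/11.
Compare the errors: |x - 21/8| = |71*8 - 21*27|/(27*8) = 1/216, and |x - 29/11| = |71*11 - 29*27|/(27*11) = 2/297.
Cross-multiplying, 1*297 = 297 < 432 = 2*216, so 1/216 is smaller: the convergent 21/8 is closer to x than 29/11.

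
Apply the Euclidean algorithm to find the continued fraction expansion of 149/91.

[1; 1, 1, 1, 3, 8]

Run the Euclidean algorithm on 149 and 91; the successive quotients are the partial quotients a_0, a_1, ... (each step inverts the fractional part left over by the previous one):
  149 = 1*91 + 58, so a_0 = 1.
  91 = 1*58 + 33, so a_1 = 1.
  58 = 1*33 + 25, so a_2 = 1.
  33 = 1*25 + 8, so a_3 = 1.
  25 = 3*8 + 1, so a_4 = 3.
  8 = 8*1 + 0, so a_5 = 8.
The remainder reaches 0 after 6 divisions, so the expansion has 6 partial quotients, read off in order.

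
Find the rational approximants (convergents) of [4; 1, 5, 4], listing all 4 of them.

4/1, 5/1, 29/6, 121/25

Using the convergent recurrence p_i = a_i*p_{i-1} + p_{i-2}, q_i = a_i*q_{i-1} + q_{i-2} with p_{-2}=0, p_{-1}=1, q_{-2}=1, q_{-1}=0:
  i=0: a_0=4, p_0 = 4*1 + 0 = 4, q_0 = 4*0 + 1 = 1.
  i=1: a_1=1, p_1 = 1*4 + 1 = 5, q_1 = 1*1 + 0 = 1.
  i=2: a_2=5, p_2 = 5*5 + 4 = 29, q_2 = 5*1 + 1 = 6.
  i=3: a_3=4, p_3 = 4*29 + 5 = 121, q_3 = 4*6 + 1 = 25.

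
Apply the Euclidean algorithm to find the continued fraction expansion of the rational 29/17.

Run the Euclidean algorithm on 29 and 17; the successive quotients are the partial quotients a_0, a_1, ... (each step inverts the fractional part left over by the previous one):
  29 = 1*17 + 12, so a_0 = 1.
  17 = 1*12 + 5, so a_1 = 1.
  12 = 2*5 + 2, so a_2 = 2.
  5 = 2*2 + 1, so a_3 = 2.
  2 = 2*1 + 0, so a_4 = 2.
The remainder reaches 0 after 5 divisions, so the expansion has 5 partial quotients, read off in order.

[1; 1, 2, 2, 2]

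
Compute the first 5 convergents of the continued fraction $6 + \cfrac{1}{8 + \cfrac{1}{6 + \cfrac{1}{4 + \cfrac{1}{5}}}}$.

Using the convergent recurrence p_i = a_i*p_{i-1} + p_{i-2}, q_i = a_i*q_{i-1} + q_{i-2} with p_{-2}=0, p_{-1}=1, q_{-2}=1, q_{-1}=0:
  i=0: a_0=6, p_0 = 6*1 + 0 = 6, q_0 = 6*0 + 1 = 1.
  i=1: a_1=8, p_1 = 8*6 + 1 = 49, q_1 = 8*1 + 0 = 8.
  i=2: a_2=6, p_2 = 6*49 + 6 = 300, q_2 = 6*8 + 1 = 49.
  i=3: a_3=4, p_3 = 4*300 + 49 = 1249, q_3 = 4*49 + 8 = 204.
  i=4: a_4=5, p_4 = 5*1249 + 300 = 6545, q_4 = 5*204 + 49 = 1069.

6/1, 49/8, 300/49, 1249/204, 6545/1069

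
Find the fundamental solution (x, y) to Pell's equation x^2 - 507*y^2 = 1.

First expand sqrt(507) as a continued fraction. With x_i = (sqrt(507) + m_i)/d_i and (m_0, d_0) = (0, 1): a_0 = floor(sqrt(507)) = 22, since 22^2 = 484 <= 507 < 529 = 23^2.
Iterate m_{i+1} = d_i*a_i - m_i, d_{i+1} = (507 - m_{i+1}^2)/d_i, a_{i+1} = floor((a_0 + m_{i+1})/d_{i+1}):
  m_1 = 1*22 - 0 = 22, d_1 = (507 - 22^2)/1 = 23/1 = 23, a_1 = floor((22 + 22)/23) = 1.
  m_2 = 23*1 - 22 = 1, d_2 = (507 - 1^2)/23 = 506/23 = 22, a_2 = floor((22 + 1)/22) = 1.
  m_3 = 22*1 - 1 = 21, d_3 = (507 - 21^2)/22 = 66/22 = 3, a_3 = floor((22 + 21)/3) = 14.
  m_4 = 3*14 - 21 = 21, d_4 = (507 - 21^2)/3 = 66/3 = 22, a_4 = floor((22 + 21)/22) = 1.
  m_5 = 22*1 - 21 = 1, d_5 = (507 - 1^2)/22 = 506/22 = 23, a_5 = floor((22 + 1)/23) = 1.
  m_6 = 23*1 - 1 = 22, d_6 = (507 - 22^2)/23 = 23/23 = 1, a_6 = floor((22 + 22)/1) = 44.
  m_7 = 1*44 - 22 = 22, d_7 = (507 - 22^2)/1 = 23/1 = 23: (m_7, d_7) = (m_1, d_1) = (22, 23), so from here the quotients repeat a_1, ..., a_6; the period length is 6.
So sqrt(507) = [22; (1, 1, 14, 1, 1, 44)] with period length k = 6.
k is even, so the fundamental solution of x^2 - 507y^2 = 1 is (p_{k-1}, q_{k-1}) = (p_5, q_5); compute convergents through index 5.
Convergents (p_i = a_i*p_{i-1} + p_{i-2}, q_i = a_i*q_{i-1} + q_{i-2} with p_{-2}=0, p_{-1}=1, q_{-2}=1, q_{-1}=0):
  i=0: a_0=22, p_0 = 22*1 + 0 = 22, q_0 = 22*0 + 1 = 1.
  i=1: a_1=1, p_1 = 1*22 + 1 = 23, q_1 = 1*1 + 0 = 1.
  i=2: a_2=1, p_2 = 1*23 + 22 = 45, q_2 = 1*1 + 1 = 2.
  i=3: a_3=14, p_3 = 14*45 + 23 = 653, q_3 = 14*2 + 1 = 29.
  i=4: a_4=1, p_4 = 1*653 + 45 = 698, q_4 = 1*29 + 2 = 31.
  i=5: a_5=1, p_5 = 1*698 + 653 = 1351, q_5 = 1*31 + 29 = 60.
Check: 1351^2 - 507*60^2 = 1825201 - 1825200 = 1, so (x, y) = (1351, 60) solves the equation, and by the theorem it is the least positive solution.

(x, y) = (1351, 60)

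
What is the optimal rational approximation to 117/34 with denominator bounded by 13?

Expand x = 117/34 as a continued fraction with the Euclidean algorithm:
  117 = 3*34 + 15, so a_0 = 3.
  34 = 2*15 + 4, so a_1 = 2.
  15 = 3*4 + 3, so a_2 = 3.
  4 = 1*3 + 1, so a_3 = 1.
  3 = 3*1 + 0, so a_4 = 3.
so x = [3; 2, 3, 1, 3].
Convergents (p_i = a_i*p_{i-1} + p_{i-2}, q_i = a_i*q_{i-1} + q_{i-2} with p_{-2}=0, p_{-1}=1, q_{-2}=1, q_{-1}=0), until the denominator exceeds 13:
  i=0: a_0=3, p_0 = 3*1 + 0 = 3, q_0 = 3*0 + 1 = 1.
  i=1: a_1=2, p_1 = 2*3 + 1 = 7, q_1 = 2*1 + 0 = 2.
  i=2: a_2=3, p_2 = 3*7 + 3 = 24, q_2 = 3*2 + 1 = 7.
  i=3: a_3=1, p_3 = 1*24 + 7 = 31, q_3 = 1*7 + 2 = 9.
  i=4: a_4=3, p_4 = 3*31 + 24 = 117, q_4 = 3*9 + 7 = 34.
q_4 = 34 > 13, so the last convergent with denominator <= 13 is p_3/q_3 = 31/9.
The closest fraction with denominator <= 13 is either p_3/q_3 or the intermediate fraction (k*p_3 + p_2)/(k*q_3 + q_2) with the largest k >= 1 whose denominator stays <= 13; these approach x as k grows, and every other convergent or intermediate fraction in range is farther away.
Largest k: floor((13 - q_2)/q_3) = floor((13 - 7)/9) = 0.
Since k = 0, no intermediate fraction beyond p_3/q_3 has denominator <= 13, so the convergent 31/9 is the closest (its error is |117*9 - 31*34|/(34*9) = 1/306).

31/9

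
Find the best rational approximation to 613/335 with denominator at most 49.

86/47

Expand x = 613/335 as a continued fraction with the Euclidean algorithm:
  613 = 1*335 + 278, so a_0 = 1.
  335 = 1*278 + 57, so a_1 = 1.
  278 = 4*57 + 50, so a_2 = 4.
  57 = 1*50 + 7, so a_3 = 1.
  50 = 7*7 + 1, so a_4 = 7.
  7 = 7*1 + 0, so a_5 = 7.
so x = [1; 1, 4, 1, 7, 7].
Convergents (p_i = a_i*p_{i-1} + p_{i-2}, q_i = a_i*q_{i-1} + q_{i-2} with p_{-2}=0, p_{-1}=1, q_{-2}=1, q_{-1}=0), until the denominator exceeds 49:
  i=0: a_0=1, p_0 = 1*1 + 0 = 1, q_0 = 1*0 + 1 = 1.
  i=1: a_1=1, p_1 = 1*1 + 1 = 2, q_1 = 1*1 + 0 = 1.
  i=2: a_2=4, p_2 = 4*2 + 1 = 9, q_2 = 4*1 + 1 = 5.
  i=3: a_3=1, p_3 = 1*9 + 2 = 11, q_3 = 1*5 + 1 = 6.
  i=4: a_4=7, p_4 = 7*11 + 9 = 86, q_4 = 7*6 + 5 = 47.
  i=5: a_5=7, p_5 = 7*86 + 11 = 613, q_5 = 7*47 + 6 = 335.
q_5 = 335 > 49, so the last convergent with denominator <= 49 is p_4/q_4 = 86/47.
The closest fraction with denominator <= 49 is either p_4/q_4 or the intermediate fraction (k*p_4 + p_3)/(k*q_4 + q_3) with the largest k >= 1 whose denominator stays <= 49; these approach x as k grows, and every other convergent or intermediate fraction in range is farther away.
Largest k: floor((49 - q_3)/q_4) = floor((49 - 6)/47) = 0.
Since k = 0, no intermediate fraction beyond p_4/q_4 has denominator <= 49, so the convergent 86/47 is the closest (its error is |613*47 - 86*335|/(335*47) = 1/15745).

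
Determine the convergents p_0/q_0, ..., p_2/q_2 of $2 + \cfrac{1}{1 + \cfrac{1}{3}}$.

2/1, 3/1, 11/4

Using the convergent recurrence p_i = a_i*p_{i-1} + p_{i-2}, q_i = a_i*q_{i-1} + q_{i-2} with p_{-2}=0, p_{-1}=1, q_{-2}=1, q_{-1}=0:
  i=0: a_0=2, p_0 = 2*1 + 0 = 2, q_0 = 2*0 + 1 = 1.
  i=1: a_1=1, p_1 = 1*2 + 1 = 3, q_1 = 1*1 + 0 = 1.
  i=2: a_2=3, p_2 = 3*3 + 2 = 11, q_2 = 3*1 + 1 = 4.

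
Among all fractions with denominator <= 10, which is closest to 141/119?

6/5

Expand x = 141/119 as a continued fraction with the Euclidean algorithm:
  141 = 1*119 + 22, so a_0 = 1.
  119 = 5*22 + 9, so a_1 = 5.
  22 = 2*9 + 4, so a_2 = 2.
  9 = 2*4 + 1, so a_3 = 2.
  4 = 4*1 + 0, so a_4 = 4.
so x = [1; 5, 2, 2, 4].
Convergents (p_i = a_i*p_{i-1} + p_{i-2}, q_i = a_i*q_{i-1} + q_{i-2} with p_{-2}=0, p_{-1}=1, q_{-2}=1, q_{-1}=0), until the denominator exceeds 10:
  i=0: a_0=1, p_0 = 1*1 + 0 = 1, q_0 = 1*0 + 1 = 1.
  i=1: a_1=5, p_1 = 5*1 + 1 = 6, q_1 = 5*1 + 0 = 5.
  i=2: a_2=2, p_2 = 2*6 + 1 = 13, q_2 = 2*5 + 1 = 11.
q_2 = 11 > 10, so the last convergent with denominator <= 10 is p_1/q_1 = 6/5.
The closest fraction with denominator <= 10 is either p_1/q_1 or the intermediate fraction (k*p_1 + p_0)/(k*q_1 + q_0) with the largest k >= 1 whose denominator stays <= 10; these approach x as k grows, and every other convergent or intermediate fraction in range is farther away.
Largest k: floor((10 - q_0)/q_1) = floor((10 - 1)/5) = 1.
That gives (1*6 + 1)/(1*5 + 1) = 7/6.
Compare the errors: |x - 6/5| = |141*5 - 6*119|/(119*5) = 9/595, and |x - 7/6| = |141*6 - 7*119|/(119*6) = 13/714.
Cross-multiplying, 9*714 = 6426 < 7735 = 13*595, so 9/595 is smaller: the convergent 6/5 is closer to x than 7/6.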